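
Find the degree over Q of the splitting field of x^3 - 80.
[K : Q] = 6

The roots of x^3 - 80 are ∛80, ω∛80, ω^2∛80 where ω = e^(2πi/3) is a primitive cube root of unity, so K = Q(∛80, ω). Now [Q(∛80):Q] = 3 (since 80 is not a perfect cube, x^3 - 80 is irreducible) and [Q(ω):Q] = 2. Both 2 and 3 divide [K:Q], and [K:Q] ≤ 3·2 = 6, so [K:Q] = 6. (Equivalently: Q(∛80) ⊂ R but ω ∉ R, so [K : Q(∛80)] = 2.)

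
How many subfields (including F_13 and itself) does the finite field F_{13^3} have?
F_{13^3} has 2 subfields

The subfields of F_{p^n} are exactly the fields F_{p^d} for d | n (each is the fixed field of the unique index-d subgroup of Gal(F_{p^n}/F_p) ≅ Z/nZ). The divisors of n = 3 are {1, 3}, giving 2 subfields: F_{13^1}, F_{13^3}.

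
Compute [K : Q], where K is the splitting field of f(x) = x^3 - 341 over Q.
[K : Q] = 6

The roots of x^3 - 341 are ∛341, ω∛341, ω^2∛341 where ω = e^(2πi/3) is a primitive cube root of unity, so K = Q(∛341, ω). Now [Q(∛341):Q] = 3 (since 341 is not a perfect cube, x^3 - 341 is irreducible) and [Q(ω):Q] = 2. Both 2 and 3 divide [K:Q], and [K:Q] ≤ 3·2 = 6, so [K:Q] = 6. (Equivalently: Q(∛341) ⊂ R but ω ∉ R, so [K : Q(∛341)] = 2.)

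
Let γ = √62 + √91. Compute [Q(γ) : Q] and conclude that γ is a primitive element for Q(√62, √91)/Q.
[Q(γ) : Q] = 4 (equivalently, Q(γ) = Q(√62, √91))

Obviously Q(γ) ⊆ Q(√62, √91), and [Q(√62, √91):Q] = 4 (since 62, 91 are distinct squarefree integers > 1 with 5642 not a perfect square). To show equality we compute the minimal polynomial of γ. From γ = √62 + √91: γ^2 = 62 + 2√(5642) + 91 = 153 + 2√(5642), so γ^2 - 153 = 2√(5642); squaring, (γ^2 - 153)^2 = 4·5642, i.e. γ^4 - 306γ^2 + 23409 - 22568 = 0, i.e. γ^4 - 306γ^2 + 841 = 0. So γ is a root of x^4 - 306x^2 + 841. This polynomial is irreducible over Q: it has no rational root (each ±√62 ± √91 is irrational), and any factorization into two quadratics over Q would force √(5642) ∈ Q (pairing opposite roots) or √62, √91 ∈ Q (other pairings), all impossible. Hence [Q(γ):Q] = 4 = [Q(√62, √91):Q], so Q(γ) = Q(√62, √91).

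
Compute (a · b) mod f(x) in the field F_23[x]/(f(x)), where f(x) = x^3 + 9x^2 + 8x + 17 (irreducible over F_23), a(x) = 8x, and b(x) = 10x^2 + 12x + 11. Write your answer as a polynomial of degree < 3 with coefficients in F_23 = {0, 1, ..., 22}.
a · b ≡ 20x^2 + 20 (mod f(x))

Multiply in F_23[x]: a(x)·b(x) = (8x)·(10x^2 + 12x + 11) = 11x^3 + 4x^2 + 19x. This has degree ≥ 3, so divide by f(x) over F_23: 11x^3 + 4x^2 + 19x = (11)·(x^3 + 9x^2 + 8x + 17) + (20x^2 + 20). Hence a·b ≡ 20x^2 + 20 (mod f). (F_23[x]/(f) is a field with 23^3 = 12167 elements since f is irreducible of degree 3.)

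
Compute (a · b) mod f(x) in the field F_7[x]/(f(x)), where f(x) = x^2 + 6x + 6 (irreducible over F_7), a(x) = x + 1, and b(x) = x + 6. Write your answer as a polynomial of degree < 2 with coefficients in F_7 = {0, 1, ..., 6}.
a · b ≡ x (mod f(x))

Multiply in F_7[x]: a(x)·b(x) = (x + 1)·(x + 6) = x^2 + 6. This has degree ≥ 2, so divide by f(x) over F_7: x^2 + 6 = (1)·(x^2 + 6x + 6) + (x). Hence a·b ≡ x (mod f). (F_7[x]/(f) is a field with 7^2 = 49 elements since f is irreducible of degree 2.)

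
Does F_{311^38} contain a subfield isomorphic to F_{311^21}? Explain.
No: F_{311^21} is not a subfield of F_{311^38}

F_{p^m} embeds in F_{p^n} iff m | n. Here 21 ∤ 38 (since 38 = 1·21 + 17 with remainder 17 ≠ 0), so F_{311^21} is not a subfield of F_{311^38}. Equivalently: if it were, the tower law would give 21 = [F_{311^21}:F_311] dividing [F_{311^38}:F_311] = 38, contradiction.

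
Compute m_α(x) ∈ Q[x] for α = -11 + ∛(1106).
m_α(x) = x^3 + 33x^2 + 363x + 225

Set β = α + 11 = ∛(1106), so β^3 = 1106. Then (α + 11)^3 - 1106 = 0, i.e. α is a root of g(x) = (x + 11)^3 - 1106 = x^3 + 33x^2 + 363x + 225. Since g(x) = h(x + 11) where h(x) = x^3 - 1106, and h is irreducible over Q (because 1106 is not a perfect cube, so h has no rational root, and a monic cubic with no rational root is irreducible), g is also irreducible (irreducibility is preserved under the substitution x → x + 11). Hence m_α(x) = x^3 + 33x^2 + 363x + 225.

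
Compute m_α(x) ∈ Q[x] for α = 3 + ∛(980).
m_α(x) = x^3 - 9x^2 + 27x - 1007

Set β = α - 3 = ∛(980), so β^3 = 980. Then (α - 3)^3 - 980 = 0, i.e. α is a root of g(x) = (x - 3)^3 - 980 = x^3 - 9x^2 + 27x - 1007. Since g(x) = h(x - 3) where h(x) = x^3 - 980, and h is irreducible over Q (because 980 is not a perfect cube, so h has no rational root, and a monic cubic with no rational root is irreducible), g is also irreducible (irreducibility is preserved under the substitution x → x - 3). Hence m_α(x) = x^3 - 9x^2 + 27x - 1007.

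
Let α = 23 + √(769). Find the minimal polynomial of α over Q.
m_α(x) = x^2 - 46x - 240

From α - 23 = √(769), squaring gives (α - 23)^2 = 769, i.e. α^2 - 46α + 529 = 769, so α^2 - 46α - 240 = 0. The discriminant of x^2 - 46x - 240 is (-46)^2 - 4·(-240) = 2116 + 960 = 3076, and 4·(769) is not a perfect square in Q since 769 is squarefree and ≠ 1. Hence x^2 - 46x - 240 is irreducible over Q and is the minimal polynomial of α.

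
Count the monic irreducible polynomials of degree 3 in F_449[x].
There are 30172800 monic irreducible polynomials of degree 3 over F_449

Each element of F_{449^3} that lies in no proper subfield is a root of exactly one monic irreducible of degree 3 over F_449, and each such polynomial has 3 distinct roots in F_{449^3}. By Möbius inversion the count is N_449(3) = (1/3) Σ_{d|3} μ(3/d) · 449^d = (1/3)(μ(3)·449^1 + μ(1)·449^3) = 90518400/3 = 30172800.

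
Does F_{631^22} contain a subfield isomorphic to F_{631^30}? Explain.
No: F_{631^30} is not a subfield of F_{631^22}

F_{p^m} embeds in F_{p^n} iff m | n. Here 30 ∤ 22 (since 22 = 0·30 + 22 with remainder 22 ≠ 0), so F_{631^30} is not a subfield of F_{631^22}. Equivalently: if it were, the tower law would give 30 = [F_{631^30}:F_631] dividing [F_{631^22}:F_631] = 22, contradiction.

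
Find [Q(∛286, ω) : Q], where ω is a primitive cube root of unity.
[Q(∛286, ω) : Q] = 6

[Q(∛286):Q] = 3 (min poly x^3 - 286, irreducible since 286 is not a perfect cube). [Q(ω):Q] = 2 (min poly x^2 + x + 1). Since Q(∛286) ⊂ R and ω ∉ R, we have ω ∉ Q(∛286), so x^2 + x + 1 remains irreducible over Q(∛286) and [Q(∛286, ω) : Q(∛286)] = 2. By the tower law, [Q(∛286, ω) : Q] = 3 · 2 = 6. (In fact Q(∛286, ω) is the splitting field of x^3 - 286 over Q.)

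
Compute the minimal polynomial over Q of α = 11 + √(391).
m_α(x) = x^2 - 22x - 270

From α - 11 = √(391), squaring gives (α - 11)^2 = 391, i.e. α^2 - 22α + 121 = 391, so α^2 - 22α - 270 = 0. The discriminant of x^2 - 22x - 270 is (-22)^2 - 4·(-270) = 484 + 1080 = 1564, and 4·(391) is not a perfect square in Q since 391 is squarefree and ≠ 1. Hence x^2 - 22x - 270 is irreducible over Q and is the minimal polynomial of α.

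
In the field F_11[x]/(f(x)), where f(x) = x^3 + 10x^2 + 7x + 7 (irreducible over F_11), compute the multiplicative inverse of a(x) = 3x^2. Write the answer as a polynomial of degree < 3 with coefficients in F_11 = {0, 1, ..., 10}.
a(x)^(-1) ≡ 10x^2 + 2x + 3 (mod f(x))

Since f is irreducible over F_11, F_11[x]/(f) is a field and a(x) ≠ 0 has an inverse. Apply the extended Euclidean algorithm to f(x) and a(x) in F_11[x]: f(x) = (4x + 7)·a(x) + (7x + 7);  a(x) = (2x + 9)·(7x + 7) + (3). The last nonzero remainder is the constant 3 = gcd(f, a) in F_11. Back-substituting through the division chain expresses 3 = s(x)·a(x) + t(x)·f(x) with s(x) ≡ 8x^2 + 6x + 9 (mod f), so (8x^2 + 6x + 9)·a(x) ≡ 3 (mod f). Multiplying by 3^(-1) ≡ 4 in F_11 gives a(x)^(-1) ≡ 4·(8x^2 + 6x + 9) ≡ 10x^2 + 2x + 3 (mod f). Check: (3x^2)·(10x^2 + 2x + 3) = 8x^4 + 6x^3 + 9x^2 ≡ 1 (mod x^3 + 10x^2 + 7x + 7).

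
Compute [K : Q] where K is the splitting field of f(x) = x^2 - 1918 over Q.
[K : Q] = 2

f(x) = x^2 - 1918 factors as (x - √1918)(x + √1918). The splitting field is K = Q(√1918). Since 1918 is squarefree and > 1, it is not a perfect square, so x^2 - 1918 is irreducible over Q and [Q(√1918) : Q] = 2. Hence [K : Q] = 2.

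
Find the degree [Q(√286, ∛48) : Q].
[Q(√286, ∛48) : Q] = 6

Let L = Q(√286, ∛48). Since Q(√286) ⊂ L and [Q(√286):Q] = 2, the tower law gives 2 | [L:Q]. Likewise Q(∛48) ⊂ L with [Q(∛48):Q] = 3 (because 48 is not a perfect cube), so 3 | [L:Q]. As gcd(2,3) = 1, [L:Q] is divisible by 6. Conversely L is generated over Q by √286 and ∛48, so [L:Q] ≤ 2·3 = 6. Therefore [Q(√286, ∛48) : Q] = 6.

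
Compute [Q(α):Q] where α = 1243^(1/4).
[Q(α):Q] = 4

α is a root of x^4 - 1243. By Eisenstein's criterion at the prime p = 11 (which divides the constant term 1243 but p^2 = 121 does not, since 1243 is squarefree), x^4 - 1243 is irreducible over Q. Hence [Q(α):Q] = 4.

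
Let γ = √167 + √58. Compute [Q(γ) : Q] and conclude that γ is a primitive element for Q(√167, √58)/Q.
[Q(γ) : Q] = 4 (equivalently, Q(γ) = Q(√167, √58))

Obviously Q(γ) ⊆ Q(√167, √58), and [Q(√167, √58):Q] = 4 (since 167, 58 are distinct squarefree integers > 1 with 9686 not a perfect square). To show equality we compute the minimal polynomial of γ. From γ = √167 + √58: γ^2 = 167 + 2√(9686) + 58 = 225 + 2√(9686), so γ^2 - 225 = 2√(9686); squaring, (γ^2 - 225)^2 = 4·9686, i.e. γ^4 - 450γ^2 + 50625 - 38744 = 0, i.e. γ^4 - 450γ^2 + 11881 = 0. So γ is a root of x^4 - 450x^2 + 11881. This polynomial is irreducible over Q: it has no rational root (each ±√167 ± √58 is irrational), and any factorization into two quadratics over Q would force √(9686) ∈ Q (pairing opposite roots) or √167, √58 ∈ Q (other pairings), all impossible. Hence [Q(γ):Q] = 4 = [Q(√167, √58):Q], so Q(γ) = Q(√167, √58).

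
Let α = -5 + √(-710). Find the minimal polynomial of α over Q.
m_α(x) = x^2 + 10x + 735

From α + 5 = √(-710), squaring gives (α + 5)^2 = -710, i.e. α^2 + 10α + 25 = -710, so α^2 + 10α + 735 = 0. The discriminant of x^2 + 10x + 735 is (10)^2 - 4·(735) = 100 - 2940 = -2840, and 4·(-710) is not a perfect square in Q since -710 is squarefree and ≠ 1. Hence x^2 + 10x + 735 is irreducible over Q and is the minimal polynomial of α.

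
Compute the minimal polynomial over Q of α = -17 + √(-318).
m_α(x) = x^2 + 34x + 607

From α + 17 = √(-318), squaring gives (α + 17)^2 = -318, i.e. α^2 + 34α + 289 = -318, so α^2 + 34α + 607 = 0. The discriminant of x^2 + 34x + 607 is (34)^2 - 4·(607) = 1156 - 2428 = -1272, and 4·(-318) is not a perfect square in Q since -318 is squarefree and ≠ 1. Hence x^2 + 34x + 607 is irreducible over Q and is the minimal polynomial of α.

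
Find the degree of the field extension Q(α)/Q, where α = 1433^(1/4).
[Q(α):Q] = 4

α is a root of x^4 - 1433. By Eisenstein's criterion at the prime p = 1433 (which divides the constant term 1433 but p^2 = 2053489 does not, since 1433 is squarefree), x^4 - 1433 is irreducible over Q. Hence [Q(α):Q] = 4.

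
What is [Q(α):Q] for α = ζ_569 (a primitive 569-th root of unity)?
[Q(α):Q] = 568

The minimal polynomial of ζ_569 over Q is the 569-th cyclotomic polynomial Φ_569(x), which is irreducible over Q and has degree φ(569) = 568. Hence [Q(α):Q] = φ(569) = 568.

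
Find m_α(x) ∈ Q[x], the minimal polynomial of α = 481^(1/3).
m_α(x) = x^3 - 481

α satisfies α^3 = 481, so x^3 - 481 annihilates α. By the rational root test, a rational root p/q (in lowest terms) of x^3 - 481 would satisfy p^3 = 481 q^3, forcing q = 1 and p^3 = 481; but 481 is not a perfect cube, contradiction. A monic cubic over Q with no rational root is irreducible (any nontrivial factorization would include a linear factor). Hence x^3 - 481 is the minimal polynomial of α, and in particular [Q(α):Q] = 3.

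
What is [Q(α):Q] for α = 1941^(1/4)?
[Q(α):Q] = 4

α is a root of x^4 - 1941. By Eisenstein's criterion at the prime p = 3 (which divides the constant term 1941 but p^2 = 9 does not, since 1941 is squarefree), x^4 - 1941 is irreducible over Q. Hence [Q(α):Q] = 4.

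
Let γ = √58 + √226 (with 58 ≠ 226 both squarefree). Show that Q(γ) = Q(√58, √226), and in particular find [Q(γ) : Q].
[Q(γ) : Q] = 4 (equivalently, Q(γ) = Q(√58, √226))

Obviously Q(γ) ⊆ Q(√58, √226), and [Q(√58, √226):Q] = 4 (since 58, 226 are distinct squarefree integers > 1 with 13108 not a perfect square). To show equality we compute the minimal polynomial of γ. From γ = √58 + √226: γ^2 = 58 + 2√(13108) + 226 = 284 + 2√(13108), so γ^2 - 284 = 2√(13108); squaring, (γ^2 - 284)^2 = 4·13108, i.e. γ^4 - 568γ^2 + 80656 - 52432 = 0, i.e. γ^4 - 568γ^2 + 28224 = 0. So γ is a root of x^4 - 568x^2 + 28224. This polynomial is irreducible over Q: it has no rational root (each ±√58 ± √226 is irrational), and any factorization into two quadratics over Q would force √(13108) ∈ Q (pairing opposite roots) or √58, √226 ∈ Q (other pairings), all impossible. Hence [Q(γ):Q] = 4 = [Q(√58, √226):Q], so Q(γ) = Q(√58, √226).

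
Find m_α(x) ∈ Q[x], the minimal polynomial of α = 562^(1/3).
m_α(x) = x^3 - 562

α satisfies α^3 = 562, so x^3 - 562 annihilates α. By the rational root test, a rational root p/q (in lowest terms) of x^3 - 562 would satisfy p^3 = 562 q^3, forcing q = 1 and p^3 = 562; but 562 is not a perfect cube, contradiction. A monic cubic over Q with no rational root is irreducible (any nontrivial factorization would include a linear factor). Hence x^3 - 562 is the minimal polynomial of α, and in particular [Q(α):Q] = 3.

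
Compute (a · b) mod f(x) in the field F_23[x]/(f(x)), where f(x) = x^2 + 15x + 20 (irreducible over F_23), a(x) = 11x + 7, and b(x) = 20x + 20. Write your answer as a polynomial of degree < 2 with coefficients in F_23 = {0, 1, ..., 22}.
a · b ≡ 4x + 18 (mod f(x))

Multiply in F_23[x]: a(x)·b(x) = (11x + 7)·(20x + 20) = 13x^2 + 15x + 2. This has degree ≥ 2, so divide by f(x) over F_23: 13x^2 + 15x + 2 = (13)·(x^2 + 15x + 20) + (4x + 18). Hence a·b ≡ 4x + 18 (mod f). (F_23[x]/(f) is a field with 23^2 = 529 elements since f is irreducible of degree 2.)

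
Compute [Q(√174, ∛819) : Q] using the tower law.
[Q(√174, ∛819) : Q] = 6

Let L = Q(√174, ∛819). Since Q(√174) ⊂ L and [Q(√174):Q] = 2, the tower law gives 2 | [L:Q]. Likewise Q(∛819) ⊂ L with [Q(∛819):Q] = 3 (because 819 is not a perfect cube), so 3 | [L:Q]. As gcd(2,3) = 1, [L:Q] is divisible by 6. Conversely L is generated over Q by √174 and ∛819, so [L:Q] ≤ 2·3 = 6. Therefore [Q(√174, ∛819) : Q] = 6.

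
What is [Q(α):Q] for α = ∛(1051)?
[Q(α):Q] = 3

The minimal polynomial of α is x^3 - 1051, irreducible over Q since 1051 is not a perfect cube (so x^3 - 1051 has no rational root). Hence [Q(α):Q] = deg(m_α) = 3.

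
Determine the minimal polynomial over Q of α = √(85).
m_α(x) = x^2 - 85

α satisfies α^2 - 85 = 0, so x^2 - 85 annihilates α. Since d = 85 is squarefree and ≠ 1, it is not a perfect square in Q, so x^2 - 85 has no rational root and is therefore irreducible over Q (a degree-2 polynomial over a field is irreducible iff it has no root). Hence m_α(x) = x^2 - 85.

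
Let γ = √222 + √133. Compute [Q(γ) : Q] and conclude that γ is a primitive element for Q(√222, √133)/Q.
[Q(γ) : Q] = 4 (equivalently, Q(γ) = Q(√222, √133))

Obviously Q(γ) ⊆ Q(√222, √133), and [Q(√222, √133):Q] = 4 (since 222, 133 are distinct squarefree integers > 1 with 29526 not a perfect square). To show equality we compute the minimal polynomial of γ. From γ = √222 + √133: γ^2 = 222 + 2√(29526) + 133 = 355 + 2√(29526), so γ^2 - 355 = 2√(29526); squaring, (γ^2 - 355)^2 = 4·29526, i.e. γ^4 - 710γ^2 + 126025 - 118104 = 0, i.e. γ^4 - 710γ^2 + 7921 = 0. So γ is a root of x^4 - 710x^2 + 7921. This polynomial is irreducible over Q: it has no rational root (each ±√222 ± √133 is irrational), and any factorization into two quadratics over Q would force √(29526) ∈ Q (pairing opposite roots) or √222, √133 ∈ Q (other pairings), all impossible. Hence [Q(γ):Q] = 4 = [Q(√222, √133):Q], so Q(γ) = Q(√222, √133).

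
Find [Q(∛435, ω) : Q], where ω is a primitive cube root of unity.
[Q(∛435, ω) : Q] = 6

[Q(∛435):Q] = 3 (min poly x^3 - 435, irreducible since 435 is not a perfect cube). [Q(ω):Q] = 2 (min poly x^2 + x + 1). Since Q(∛435) ⊂ R and ω ∉ R, we have ω ∉ Q(∛435), so x^2 + x + 1 remains irreducible over Q(∛435) and [Q(∛435, ω) : Q(∛435)] = 2. By the tower law, [Q(∛435, ω) : Q] = 3 · 2 = 6. (In fact Q(∛435, ω) is the splitting field of x^3 - 435 over Q.)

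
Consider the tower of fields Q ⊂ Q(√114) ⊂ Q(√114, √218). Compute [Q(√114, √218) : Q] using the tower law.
[Q(√114, √218) : Q] = 4

[Q(√114):Q] = 2 (min poly x^2 - 114, irreducible since 114 is squarefree > 1). For the top step, suppose √218 ∈ Q(√114), say √218 = c + d√114 with c, d ∈ Q. Squaring: 218 = c^2 + 114d^2 + 2cd√114. Since √114 ∉ Q this forces 2cd = 0. If d = 0 then √218 = c ∈ Q, contradicting 218 squarefree > 1. If c = 0 then 218 = 114d^2, so 114·218 = (114d)^2 is a perfect square in Q — but 114·218 = 24852 is not a perfect square (since 114 and 218 are distinct squarefree integers). Contradiction. Hence √218 ∉ Q(√114), so x^2 - 218 stays irreducible over Q(√114) and [Q(√114, √218) : Q(√114)] = 2. By the tower law, [Q(√114, √218) : Q] = 2 · 2 = 4.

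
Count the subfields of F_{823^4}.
F_{823^4} has 3 subfields

The subfields of F_{p^n} are exactly the fields F_{p^d} for d | n (each is the fixed field of the unique index-d subgroup of Gal(F_{p^n}/F_p) ≅ Z/nZ). The divisors of n = 4 are {1, 2, 4}, giving 3 subfields: F_{823^1}, F_{823^2}, F_{823^4}.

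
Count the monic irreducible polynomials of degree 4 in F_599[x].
There are 32184449700 monic irreducible polynomials of degree 4 over F_599

Each element of F_{599^4} that lies in no proper subfield is a root of exactly one monic irreducible of degree 4 over F_599, and each such polynomial has 4 distinct roots in F_{599^4}. By Möbius inversion the count is N_599(4) = (1/4) Σ_{d|4} μ(4/d) · 599^d = (1/4)(μ(4)·599^1 + μ(2)·599^2 + μ(1)·599^4) = 128737798800/4 = 32184449700.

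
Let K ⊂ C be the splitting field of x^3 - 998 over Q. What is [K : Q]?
[K : Q] = 6

The roots of x^3 - 998 are ∛998, ω∛998, ω^2∛998 where ω = e^(2πi/3) is a primitive cube root of unity, so K = Q(∛998, ω). Now [Q(∛998):Q] = 3 (since 998 is not a perfect cube, x^3 - 998 is irreducible) and [Q(ω):Q] = 2. Both 2 and 3 divide [K:Q], and [K:Q] ≤ 3·2 = 6, so [K:Q] = 6. (Equivalently: Q(∛998) ⊂ R but ω ∉ R, so [K : Q(∛998)] = 2.)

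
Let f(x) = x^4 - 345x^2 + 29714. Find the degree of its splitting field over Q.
[K : Q] = 4

Solving the quadratic in x^2: x^2 = (345 ± √(345^2 - 4·29714))/2 = (345 ± √169)/2 = (345 ± 13)/2, giving x^2 = 179 or x^2 = 166. So f(x) = (x^2 - 179)(x^2 - 166) and the roots of f are ±√179, ±√166. Hence the splitting field is K = Q(√179, √166). Since 179 and 166 are distinct squarefree integers > 1, their product 29714 is not a perfect square, so √166 ∉ Q(√179). By the tower law [K:Q] = [Q(√179,√166):Q(√179)] · [Q(√179):Q] = 2 · 2 = 4.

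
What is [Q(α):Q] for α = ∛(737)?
[Q(α):Q] = 3

The minimal polynomial of α is x^3 - 737, irreducible over Q since 737 is not a perfect cube (so x^3 - 737 has no rational root). Hence [Q(α):Q] = deg(m_α) = 3.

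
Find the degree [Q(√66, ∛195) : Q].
[Q(√66, ∛195) : Q] = 6

Let L = Q(√66, ∛195). Since Q(√66) ⊂ L and [Q(√66):Q] = 2, the tower law gives 2 | [L:Q]. Likewise Q(∛195) ⊂ L with [Q(∛195):Q] = 3 (because 195 is not a perfect cube), so 3 | [L:Q]. As gcd(2,3) = 1, [L:Q] is divisible by 6. Conversely L is generated over Q by √66 and ∛195, so [L:Q] ≤ 2·3 = 6. Therefore [Q(√66, ∛195) : Q] = 6.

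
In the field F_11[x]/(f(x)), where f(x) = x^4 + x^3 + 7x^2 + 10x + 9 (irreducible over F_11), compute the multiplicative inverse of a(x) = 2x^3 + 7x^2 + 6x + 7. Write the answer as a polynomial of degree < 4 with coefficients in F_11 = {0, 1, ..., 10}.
a(x)^(-1) ≡ x^3 + 3x^2 + 8x + 6 (mod f(x))

Since f is irreducible over F_11, F_11[x]/(f) is a field and a(x) ≠ 0 has an inverse. Apply the extended Euclidean algorithm to f(x) and a(x) in F_11[x]: f(x) = (6x + 7)·a(x) + (10x^2 + 3x + 4);  a(x) = (9x + 9)·(10x^2 + 3x + 4) + (9x + 4);  (10x^2 + 3x + 4) = (6x + 5)·(9x + 4) + (6). The last nonzero remainder is the constant 6 = gcd(f, a) in F_11. Back-substituting through the division chain expresses 6 = s(x)·a(x) + t(x)·f(x) with s(x) ≡ 6x^3 + 7x^2 + 4x + 3 (mod f), so (6x^3 + 7x^2 + 4x + 3)·a(x) ≡ 6 (mod f). Multiplying by 6^(-1) ≡ 2 in F_11 gives a(x)^(-1) ≡ 2·(6x^3 + 7x^2 + 4x + 3) ≡ x^3 + 3x^2 + 8x + 6 (mod f). Check: (2x^3 + 7x^2 + 6x + 7)·(x^3 + 3x^2 + 8x + 6) = 2x^6 + 2x^5 + 10x^4 + 5x^3 + x^2 + 4x + 9 ≡ 1 (mod x^4 + x^3 + 7x^2 + 10x + 9).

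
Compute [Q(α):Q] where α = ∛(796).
[Q(α):Q] = 3

The minimal polynomial of α is x^3 - 796, irreducible over Q since 796 is not a perfect cube (so x^3 - 796 has no rational root). Hence [Q(α):Q] = deg(m_α) = 3.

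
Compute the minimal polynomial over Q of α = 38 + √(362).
m_α(x) = x^2 - 76x + 1082

From α - 38 = √(362), squaring gives (α - 38)^2 = 362, i.e. α^2 - 76α + 1444 = 362, so α^2 - 76α + 1082 = 0. The discriminant of x^2 - 76x + 1082 is (-76)^2 - 4·(1082) = 5776 - 4328 = 1448, and 4·(362) is not a perfect square in Q since 362 is squarefree and ≠ 1. Hence x^2 - 76x + 1082 is irreducible over Q and is the minimal polynomial of α.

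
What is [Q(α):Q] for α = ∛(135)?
[Q(α):Q] = 3

The minimal polynomial of α is x^3 - 135, irreducible over Q since 135 is not a perfect cube (so x^3 - 135 has no rational root). Hence [Q(α):Q] = deg(m_α) = 3.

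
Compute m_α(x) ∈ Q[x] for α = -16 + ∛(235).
m_α(x) = x^3 + 48x^2 + 768x + 3861

Set β = α + 16 = ∛(235), so β^3 = 235. Then (α + 16)^3 - 235 = 0, i.e. α is a root of g(x) = (x + 16)^3 - 235 = x^3 + 48x^2 + 768x + 3861. Since g(x) = h(x + 16) where h(x) = x^3 - 235, and h is irreducible over Q (because 235 is not a perfect cube, so h has no rational root, and a monic cubic with no rational root is irreducible), g is also irreducible (irreducibility is preserved under the substitution x → x + 16). Hence m_α(x) = x^3 + 48x^2 + 768x + 3861.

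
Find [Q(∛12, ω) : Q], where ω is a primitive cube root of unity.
[Q(∛12, ω) : Q] = 6

[Q(∛12):Q] = 3 (min poly x^3 - 12, irreducible since 12 is not a perfect cube). [Q(ω):Q] = 2 (min poly x^2 + x + 1). Since Q(∛12) ⊂ R and ω ∉ R, we have ω ∉ Q(∛12), so x^2 + x + 1 remains irreducible over Q(∛12) and [Q(∛12, ω) : Q(∛12)] = 2. By the tower law, [Q(∛12, ω) : Q] = 3 · 2 = 6. (In fact Q(∛12, ω) is the splitting field of x^3 - 12 over Q.)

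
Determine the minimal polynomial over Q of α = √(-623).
m_α(x) = x^2 + 623

α satisfies α^2 + 623 = 0, so x^2 + 623 annihilates α. Since d = -623 is squarefree and ≠ 1, it is not a perfect square in Q, so x^2 + 623 has no rational root and is therefore irreducible over Q (a degree-2 polynomial over a field is irreducible iff it has no root). Hence m_α(x) = x^2 + 623.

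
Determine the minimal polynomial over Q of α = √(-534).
m_α(x) = x^2 + 534

α satisfies α^2 + 534 = 0, so x^2 + 534 annihilates α. Since d = -534 is squarefree and ≠ 1, it is not a perfect square in Q, so x^2 + 534 has no rational root and is therefore irreducible over Q (a degree-2 polynomial over a field is irreducible iff it has no root). Hence m_α(x) = x^2 + 534.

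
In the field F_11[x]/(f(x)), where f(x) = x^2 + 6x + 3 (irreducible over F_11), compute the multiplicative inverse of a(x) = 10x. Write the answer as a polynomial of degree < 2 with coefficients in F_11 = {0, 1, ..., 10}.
a(x)^(-1) ≡ 4x + 2 (mod f(x))

Since f is irreducible over F_11, F_11[x]/(f) is a field and a(x) ≠ 0 has an inverse. Apply the extended Euclidean algorithm to f(x) and a(x) in F_11[x]: f(x) = (10x + 5)·a(x) + (3). The last nonzero remainder is the constant 3 = gcd(f, a) in F_11. Back-substituting through the division chain expresses 3 = s(x)·a(x) + t(x)·f(x) with s(x) ≡ x + 6 (mod f), so (x + 6)·a(x) ≡ 3 (mod f). Multiplying by 3^(-1) ≡ 4 in F_11 gives a(x)^(-1) ≡ 4·(x + 6) ≡ 4x + 2 (mod f). Check: (10x)·(4x + 2) = 7x^2 + 9x ≡ 1 (mod x^2 + 6x + 3).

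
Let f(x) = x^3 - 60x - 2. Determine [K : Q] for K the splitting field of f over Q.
[K : Q] = 6

By the rational root test, any rational root of the monic integer polynomial f(x) = x^3 - 60x - 2 must be an integer dividing the constant term -2, i.e. one of ±{1, 2}. Evaluating: f(1) = -61, f(-1) = 57, f(2) = -114, f(-2) = 110; none is 0, so f has no rational root and is therefore irreducible over Q (a cubic with no linear factor over a field is irreducible). For an irreducible cubic, the Galois group is A_3 or S_3 according as the discriminant disc(f) = -4a^3 - 27b^2 = -4·(-60)^3 - 27·(-2)^2 = 863892 is or is not a square in Q. Here disc(f) = 863892 is not a perfect square in Q, so the Galois group of f over Q is not contained in A_3 and must be all of S_3. The splitting field has degree |S_3| = 6 over Q, so [K : Q] = 6.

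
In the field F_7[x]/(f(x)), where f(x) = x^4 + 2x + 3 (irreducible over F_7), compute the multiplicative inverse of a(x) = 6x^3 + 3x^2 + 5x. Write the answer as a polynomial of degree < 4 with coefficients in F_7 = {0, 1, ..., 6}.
a(x)^(-1) ≡ 2x^3 + 5x^2 + 2x (mod f(x))

Since f is irreducible over F_7, F_7[x]/(f) is a field and a(x) ≠ 0 has an inverse. Apply the extended Euclidean algorithm to f(x) and a(x) in F_7[x]: f(x) = (6x + 4)·a(x) + (3x + 3);  a(x) = (2x^2 + 6x + 5)·(3x + 3) + (6). The last nonzero remainder is the constant 6 = gcd(f, a) in F_7. Back-substituting through the division chain expresses 6 = s(x)·a(x) + t(x)·f(x) with s(x) ≡ 5x^3 + 2x^2 + 5x (mod f), so (5x^3 + 2x^2 + 5x)·a(x) ≡ 6 (mod f). Multiplying by 6^(-1) ≡ 6 in F_7 gives a(x)^(-1) ≡ 6·(5x^3 + 2x^2 + 5x) ≡ 2x^3 + 5x^2 + 2x (mod f). Check: (6x^3 + 3x^2 + 5x)·(2x^3 + 5x^2 + 2x) = 5x^6 + x^5 + 2x^4 + 3x^3 + 3x^2 ≡ 1 (mod x^4 + 2x + 3).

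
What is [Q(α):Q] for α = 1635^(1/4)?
[Q(α):Q] = 4

α is a root of x^4 - 1635. By Eisenstein's criterion at the prime p = 3 (which divides the constant term 1635 but p^2 = 9 does not, since 1635 is squarefree), x^4 - 1635 is irreducible over Q. Hence [Q(α):Q] = 4.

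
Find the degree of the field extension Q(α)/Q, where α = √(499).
[Q(α):Q] = 2

[Q(α):Q] equals the degree of the minimal polynomial of α. Here α^2 = 499 and x^2 - 499 is irreducible (d = 499 is squarefree, ≠ 1, hence not a square), so deg(m_α) = 2. Thus [Q(α):Q] = 2.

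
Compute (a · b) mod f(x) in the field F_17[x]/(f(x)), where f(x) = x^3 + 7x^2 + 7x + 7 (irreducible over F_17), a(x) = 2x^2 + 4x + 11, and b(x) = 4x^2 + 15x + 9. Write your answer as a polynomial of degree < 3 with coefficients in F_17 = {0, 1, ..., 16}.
a · b ≡ 11x + 16 (mod f(x))

Multiply in F_17[x]: a(x)·b(x) = (2x^2 + 4x + 11)·(4x^2 + 15x + 9) = 8x^4 + 12x^3 + 3x^2 + 14x + 14. This has degree ≥ 3, so divide by f(x) over F_17: 8x^4 + 12x^3 + 3x^2 + 14x + 14 = (8x + 7)·(x^3 + 7x^2 + 7x + 7) + (11x + 16). Hence a·b ≡ 11x + 16 (mod f). (F_17[x]/(f) is a field with 17^3 = 4913 elements since f is irreducible of degree 3.)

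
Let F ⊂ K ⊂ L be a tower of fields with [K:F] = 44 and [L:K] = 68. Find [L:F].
[L:F] = 2992

The tower law says that for any tower of field extensions F ⊂ K ⊂ L with finite degrees, [L:F] = [L:K] · [K:F]. Here this gives [L:F] = 68 · 44 = 2992.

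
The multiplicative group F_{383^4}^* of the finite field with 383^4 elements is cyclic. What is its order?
|F_{383^4}^*| = 21517662720

F_{383^4} has 383^4 = 21517662721 elements; its multiplicative group consists of all nonzero elements, so |F_{383^4}^*| = 21517662721 - 1 = 21517662720. (It is cyclic since any finite subgroup of the multiplicative group of a field is cyclic.)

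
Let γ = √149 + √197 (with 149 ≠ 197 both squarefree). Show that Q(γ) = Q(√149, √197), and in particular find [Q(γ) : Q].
[Q(γ) : Q] = 4 (equivalently, Q(γ) = Q(√149, √197))

Obviously Q(γ) ⊆ Q(√149, √197), and [Q(√149, √197):Q] = 4 (since 149, 197 are distinct squarefree integers > 1 with 29353 not a perfect square). To show equality we compute the minimal polynomial of γ. From γ = √149 + √197: γ^2 = 149 + 2√(29353) + 197 = 346 + 2√(29353), so γ^2 - 346 = 2√(29353); squaring, (γ^2 - 346)^2 = 4·29353, i.e. γ^4 - 692γ^2 + 119716 - 117412 = 0, i.e. γ^4 - 692γ^2 + 2304 = 0. So γ is a root of x^4 - 692x^2 + 2304. This polynomial is irreducible over Q: it has no rational root (each ±√149 ± √197 is irrational), and any factorization into two quadratics over Q would force √(29353) ∈ Q (pairing opposite roots) or √149, √197 ∈ Q (other pairings), all impossible. Hence [Q(γ):Q] = 4 = [Q(√149, √197):Q], so Q(γ) = Q(√149, √197).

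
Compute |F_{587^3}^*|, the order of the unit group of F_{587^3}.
|F_{587^3}^*| = 202262002

F_{587^3} has 587^3 = 202262003 elements; its multiplicative group consists of all nonzero elements, so |F_{587^3}^*| = 202262003 - 1 = 202262002. (It is cyclic since any finite subgroup of the multiplicative group of a field is cyclic.)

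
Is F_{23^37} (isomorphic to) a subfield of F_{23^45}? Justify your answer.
No: F_{23^37} is not a subfield of F_{23^45}

F_{p^m} embeds in F_{p^n} iff m | n. Here 37 ∤ 45 (since 45 = 1·37 + 8 with remainder 8 ≠ 0), so F_{23^37} is not a subfield of F_{23^45}. Equivalently: if it were, the tower law would give 37 = [F_{23^37}:F_23] dividing [F_{23^45}:F_23] = 45, contradiction.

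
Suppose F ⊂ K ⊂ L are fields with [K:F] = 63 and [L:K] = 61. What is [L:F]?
[L:F] = 3843

The tower law says that for any tower of field extensions F ⊂ K ⊂ L with finite degrees, [L:F] = [L:K] · [K:F]. Here this gives [L:F] = 61 · 63 = 3843.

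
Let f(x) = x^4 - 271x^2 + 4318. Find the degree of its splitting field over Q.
[K : Q] = 4

Solving the quadratic in x^2: x^2 = (271 ± √(271^2 - 4·4318))/2 = (271 ± √56169)/2 = (271 ± 237)/2, giving x^2 = 254 or x^2 = 17. So f(x) = (x^2 - 254)(x^2 - 17) and the roots of f are ±√254, ±√17. Hence the splitting field is K = Q(√254, √17). Since 254 and 17 are distinct squarefree integers > 1, their product 4318 is not a perfect square, so √17 ∉ Q(√254). By the tower law [K:Q] = [Q(√254,√17):Q(√254)] · [Q(√254):Q] = 2 · 2 = 4.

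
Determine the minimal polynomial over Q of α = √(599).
m_α(x) = x^2 - 599

α satisfies α^2 - 599 = 0, so x^2 - 599 annihilates α. Since d = 599 is squarefree and ≠ 1, it is not a perfect square in Q, so x^2 - 599 has no rational root and is therefore irreducible over Q (a degree-2 polynomial over a field is irreducible iff it has no root). Hence m_α(x) = x^2 - 599.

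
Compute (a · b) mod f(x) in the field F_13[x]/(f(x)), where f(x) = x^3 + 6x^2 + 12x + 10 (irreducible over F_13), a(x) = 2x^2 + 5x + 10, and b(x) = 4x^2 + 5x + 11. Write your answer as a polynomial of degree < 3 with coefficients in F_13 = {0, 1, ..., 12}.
a · b ≡ 8x^2 + 7x + 4 (mod f(x))

Multiply in F_13[x]: a(x)·b(x) = (2x^2 + 5x + 10)·(4x^2 + 5x + 11) = 8x^4 + 4x^3 + 9x^2 + x + 6. This has degree ≥ 3, so divide by f(x) over F_13: 8x^4 + 4x^3 + 9x^2 + x + 6 = (8x + 8)·(x^3 + 6x^2 + 12x + 10) + (8x^2 + 7x + 4). Hence a·b ≡ 8x^2 + 7x + 4 (mod f). (F_13[x]/(f) is a field with 13^3 = 2197 elements since f is irreducible of degree 3.)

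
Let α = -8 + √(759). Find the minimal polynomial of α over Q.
m_α(x) = x^2 + 16x - 695

From α + 8 = √(759), squaring gives (α + 8)^2 = 759, i.e. α^2 + 16α + 64 = 759, so α^2 + 16α - 695 = 0. The discriminant of x^2 + 16x - 695 is (16)^2 - 4·(-695) = 256 + 2780 = 3036, and 4·(759) is not a perfect square in Q since 759 is squarefree and ≠ 1. Hence x^2 + 16x - 695 is irreducible over Q and is the minimal polynomial of α.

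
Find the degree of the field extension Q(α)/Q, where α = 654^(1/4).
[Q(α):Q] = 4

α is a root of x^4 - 654. By Eisenstein's criterion at the prime p = 2 (which divides the constant term 654 but p^2 = 4 does not, since 654 is squarefree), x^4 - 654 is irreducible over Q. Hence [Q(α):Q] = 4.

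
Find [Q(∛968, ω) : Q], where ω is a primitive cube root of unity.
[Q(∛968, ω) : Q] = 6

[Q(∛968):Q] = 3 (min poly x^3 - 968, irreducible since 968 is not a perfect cube). [Q(ω):Q] = 2 (min poly x^2 + x + 1). Since Q(∛968) ⊂ R and ω ∉ R, we have ω ∉ Q(∛968), so x^2 + x + 1 remains irreducible over Q(∛968) and [Q(∛968, ω) : Q(∛968)] = 2. By the tower law, [Q(∛968, ω) : Q] = 3 · 2 = 6. (In fact Q(∛968, ω) is the splitting field of x^3 - 968 over Q.)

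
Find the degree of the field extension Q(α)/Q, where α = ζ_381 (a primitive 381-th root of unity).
[Q(α):Q] = 252

The minimal polynomial of ζ_381 over Q is the 381-th cyclotomic polynomial Φ_381(x), which is irreducible over Q and has degree φ(381) = 252. Hence [Q(α):Q] = φ(381) = 252.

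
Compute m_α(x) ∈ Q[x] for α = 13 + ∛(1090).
m_α(x) = x^3 - 39x^2 + 507x - 3287

Set β = α - 13 = ∛(1090), so β^3 = 1090. Then (α - 13)^3 - 1090 = 0, i.e. α is a root of g(x) = (x - 13)^3 - 1090 = x^3 - 39x^2 + 507x - 3287. Since g(x) = h(x - 13) where h(x) = x^3 - 1090, and h is irreducible over Q (because 1090 is not a perfect cube, so h has no rational root, and a monic cubic with no rational root is irreducible), g is also irreducible (irreducibility is preserved under the substitution x → x - 13). Hence m_α(x) = x^3 - 39x^2 + 507x - 3287.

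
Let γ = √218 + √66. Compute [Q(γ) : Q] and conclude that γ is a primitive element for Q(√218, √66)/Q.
[Q(γ) : Q] = 4 (equivalently, Q(γ) = Q(√218, √66))

Obviously Q(γ) ⊆ Q(√218, √66), and [Q(√218, √66):Q] = 4 (since 218, 66 are distinct squarefree integers > 1 with 14388 not a perfect square). To show equality we compute the minimal polynomial of γ. From γ = √218 + √66: γ^2 = 218 + 2√(14388) + 66 = 284 + 2√(14388), so γ^2 - 284 = 2√(14388); squaring, (γ^2 - 284)^2 = 4·14388, i.e. γ^4 - 568γ^2 + 80656 - 57552 = 0, i.e. γ^4 - 568γ^2 + 23104 = 0. So γ is a root of x^4 - 568x^2 + 23104. This polynomial is irreducible over Q: it has no rational root (each ±√218 ± √66 is irrational), and any factorization into two quadratics over Q would force √(14388) ∈ Q (pairing opposite roots) or √218, √66 ∈ Q (other pairings), all impossible. Hence [Q(γ):Q] = 4 = [Q(√218, √66):Q], so Q(γ) = Q(√218, √66).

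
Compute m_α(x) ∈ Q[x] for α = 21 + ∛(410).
m_α(x) = x^3 - 63x^2 + 1323x - 9671

Set β = α - 21 = ∛(410), so β^3 = 410. Then (α - 21)^3 - 410 = 0, i.e. α is a root of g(x) = (x - 21)^3 - 410 = x^3 - 63x^2 + 1323x - 9671. Since g(x) = h(x - 21) where h(x) = x^3 - 410, and h is irreducible over Q (because 410 is not a perfect cube, so h has no rational root, and a monic cubic with no rational root is irreducible), g is also irreducible (irreducibility is preserved under the substitution x → x - 21). Hence m_α(x) = x^3 - 63x^2 + 1323x - 9671.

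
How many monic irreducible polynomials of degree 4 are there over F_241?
There are 843336120 monic irreducible polynomials of degree 4 over F_241

Each element of F_{241^4} that lies in no proper subfield is a root of exactly one monic irreducible of degree 4 over F_241, and each such polynomial has 4 distinct roots in F_{241^4}. By Möbius inversion the count is N_241(4) = (1/4) Σ_{d|4} μ(4/d) · 241^d = (1/4)(μ(4)·241^1 + μ(2)·241^2 + μ(1)·241^4) = 3373344480/4 = 843336120.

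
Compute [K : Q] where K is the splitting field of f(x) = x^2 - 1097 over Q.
[K : Q] = 2

f(x) = x^2 - 1097 factors as (x - √1097)(x + √1097). The splitting field is K = Q(√1097). Since 1097 is squarefree and > 1, it is not a perfect square, so x^2 - 1097 is irreducible over Q and [Q(√1097) : Q] = 2. Hence [K : Q] = 2.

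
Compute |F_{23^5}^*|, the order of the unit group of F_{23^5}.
|F_{23^5}^*| = 6436342

F_{23^5} has 23^5 = 6436343 elements; its multiplicative group consists of all nonzero elements, so |F_{23^5}^*| = 6436343 - 1 = 6436342. (It is cyclic since any finite subgroup of the multiplicative group of a field is cyclic.)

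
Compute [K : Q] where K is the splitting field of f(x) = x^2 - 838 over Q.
[K : Q] = 2

f(x) = x^2 - 838 factors as (x - √838)(x + √838). The splitting field is K = Q(√838). Since 838 is squarefree and > 1, it is not a perfect square, so x^2 - 838 is irreducible over Q and [Q(√838) : Q] = 2. Hence [K : Q] = 2.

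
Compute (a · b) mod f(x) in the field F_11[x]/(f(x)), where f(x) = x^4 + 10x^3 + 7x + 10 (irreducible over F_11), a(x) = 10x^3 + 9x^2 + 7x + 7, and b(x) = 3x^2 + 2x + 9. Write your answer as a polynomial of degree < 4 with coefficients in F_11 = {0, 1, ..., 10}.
a · b ≡ 8x^3 + 5x^2 + 8x + 8 (mod f(x))

Multiply in F_11[x]: a(x)·b(x) = (10x^3 + 9x^2 + 7x + 7)·(3x^2 + 2x + 9) = 8x^5 + 3x^4 + 8x^3 + 6x^2 + 8. This has degree ≥ 4, so divide by f(x) over F_11: 8x^5 + 3x^4 + 8x^3 + 6x^2 + 8 = (8x)·(x^4 + 10x^3 + 7x + 10) + (8x^3 + 5x^2 + 8x + 8). Hence a·b ≡ 8x^3 + 5x^2 + 8x + 8 (mod f). (F_11[x]/(f) is a field with 11^4 = 14641 elements since f is irreducible of degree 4.)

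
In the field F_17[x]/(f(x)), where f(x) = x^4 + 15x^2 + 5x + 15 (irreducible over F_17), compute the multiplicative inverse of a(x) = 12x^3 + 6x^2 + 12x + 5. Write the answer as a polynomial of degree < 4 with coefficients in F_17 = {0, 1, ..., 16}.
a(x)^(-1) ≡ 15x^3 + 13x^2 + x + 10 (mod f(x))

Since f is irreducible over F_17, F_17[x]/(f) is a field and a(x) ≠ 0 has an inverse. Apply the extended Euclidean algorithm to f(x) and a(x) in F_17[x]: f(x) = (10x + 12)·a(x) + (10x^2 + 15x + 6);  a(x) = (8x + 9)·(10x^2 + 15x + 6) + (16x + 2);  (10x^2 + 15x + 6) = (7x + 16)·(16x + 2) + (8). The last nonzero remainder is the constant 8 = gcd(f, a) in F_17. Back-substituting through the division chain expresses 8 = s(x)·a(x) + t(x)·f(x) with s(x) ≡ x^3 + 2x^2 + 8x + 12 (mod f), so (x^3 + 2x^2 + 8x + 12)·a(x) ≡ 8 (mod f). Multiplying by 8^(-1) ≡ 15 in F_17 gives a(x)^(-1) ≡ 15·(x^3 + 2x^2 + 8x + 12) ≡ 15x^3 + 13x^2 + x + 10 (mod f). Check: (12x^3 + 6x^2 + 12x + 5)·(15x^3 + 13x^2 + x + 10) = 10x^6 + 8x^5 + 15x^4 + x^2 + 6x + 16 ≡ 1 (mod x^4 + 15x^2 + 5x + 15).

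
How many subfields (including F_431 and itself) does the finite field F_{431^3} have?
F_{431^3} has 2 subfields

The subfields of F_{p^n} are exactly the fields F_{p^d} for d | n (each is the fixed field of the unique index-d subgroup of Gal(F_{p^n}/F_p) ≅ Z/nZ). The divisors of n = 3 are {1, 3}, giving 2 subfields: F_{431^1}, F_{431^3}.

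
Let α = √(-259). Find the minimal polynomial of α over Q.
m_α(x) = x^2 + 259

α satisfies α^2 + 259 = 0, so x^2 + 259 annihilates α. Since d = -259 is squarefree and ≠ 1, it is not a perfect square in Q, so x^2 + 259 has no rational root and is therefore irreducible over Q (a degree-2 polynomial over a field is irreducible iff it has no root). Hence m_α(x) = x^2 + 259.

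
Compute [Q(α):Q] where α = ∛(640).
[Q(α):Q] = 3

The minimal polynomial of α is x^3 - 640, irreducible over Q since 640 is not a perfect cube (so x^3 - 640 has no rational root). Hence [Q(α):Q] = deg(m_α) = 3.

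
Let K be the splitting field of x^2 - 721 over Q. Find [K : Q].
[K : Q] = 2

f(x) = x^2 - 721 factors as (x - √721)(x + √721). The splitting field is K = Q(√721). Since 721 is squarefree and > 1, it is not a perfect square, so x^2 - 721 is irreducible over Q and [Q(√721) : Q] = 2. Hence [K : Q] = 2.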